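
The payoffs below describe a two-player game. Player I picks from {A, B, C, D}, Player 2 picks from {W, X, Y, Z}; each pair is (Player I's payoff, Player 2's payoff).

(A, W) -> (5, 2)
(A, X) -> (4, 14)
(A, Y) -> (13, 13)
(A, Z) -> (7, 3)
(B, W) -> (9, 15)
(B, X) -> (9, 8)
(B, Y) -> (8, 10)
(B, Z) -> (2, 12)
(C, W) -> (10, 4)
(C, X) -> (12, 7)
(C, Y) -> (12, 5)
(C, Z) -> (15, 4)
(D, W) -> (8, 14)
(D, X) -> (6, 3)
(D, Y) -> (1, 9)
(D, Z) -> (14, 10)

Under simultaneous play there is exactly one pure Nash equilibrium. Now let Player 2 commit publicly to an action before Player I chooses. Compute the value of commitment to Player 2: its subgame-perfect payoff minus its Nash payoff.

6

Solve by backward induction (Player 2 leads).
- W: Player I compares 5, 9, 10, 8 and picks C; Player 2 would get 4.
- X: Player I compares 4, 9, 12, 6 and picks C; Player 2 would get 7.
- Y: Player I compares 13, 8, 12, 1 and picks A; Player 2 would get 13.
- Z: Player I compares 7, 2, 15, 14 and picks C; Player 2 would get 4.
Player 2's induced payoffs are 4, 7, 13, 4, so Player 2 commits to Y. Subgame-perfect outcome: (A, Y) with payoffs (13, 13).
For the simultaneous game, intersect best replies.
Player I's best replies: W→C; X→C; Y→A; Z→C.
Player 2's best replies: A→X; B→W; C→X; D→W.
The unique mutual best reply is (C, X), giving (12, 7).
Player 2's commitment gain: 13 − 7 = 6.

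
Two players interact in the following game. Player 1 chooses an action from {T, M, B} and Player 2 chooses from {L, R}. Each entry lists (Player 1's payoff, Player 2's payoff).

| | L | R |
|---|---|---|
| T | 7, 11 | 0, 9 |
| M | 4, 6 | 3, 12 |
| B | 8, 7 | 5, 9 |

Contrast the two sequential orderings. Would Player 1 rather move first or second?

first

If Player 1 leads: Player 2's best replies are T→L, M→R, B→R; Player 1's induced payoffs 7, 3, 5; outcome (T, L), payoffs (7, 11).
If Player 2 leads: Player 1's best replies are L→B, R→B; Player 2's induced payoffs 7, 9; outcome (B, R), payoffs (5, 9).
Player 1 gets 7 moving first and 5 moving second, so Player 1 prefers to move first.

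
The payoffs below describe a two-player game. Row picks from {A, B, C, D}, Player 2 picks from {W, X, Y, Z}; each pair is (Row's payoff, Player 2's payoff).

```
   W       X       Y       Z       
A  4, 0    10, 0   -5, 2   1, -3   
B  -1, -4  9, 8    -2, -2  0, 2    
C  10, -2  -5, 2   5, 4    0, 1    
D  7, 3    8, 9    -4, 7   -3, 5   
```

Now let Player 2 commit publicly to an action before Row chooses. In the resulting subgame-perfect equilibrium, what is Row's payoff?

Work backward from Row's decision.
- W: Row compares 4, -1, 10, 7 and picks C; Player 2 would get -2.
- X: Row compares 10, 9, -5, 8 and picks A; Player 2 would get 0.
- Y: Row compares -5, -2, 5, -4 and picks C; Player 2 would get 4.
- Z: Row compares 1, 0, 0, -3 and picks A; Player 2 would get -3.
Maximizing over -2, 0, 4, -3, Player 2 chooses Y. Subgame-perfect outcome: (C, Y) with payoffs (5, 4).

5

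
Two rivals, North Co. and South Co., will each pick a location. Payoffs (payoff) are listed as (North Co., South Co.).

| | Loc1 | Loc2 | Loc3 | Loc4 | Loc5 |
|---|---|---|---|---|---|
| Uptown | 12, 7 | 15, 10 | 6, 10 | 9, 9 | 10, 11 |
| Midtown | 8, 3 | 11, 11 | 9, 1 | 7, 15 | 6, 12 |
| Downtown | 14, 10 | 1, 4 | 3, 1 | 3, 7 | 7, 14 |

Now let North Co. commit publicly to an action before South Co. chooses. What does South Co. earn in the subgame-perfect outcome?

11

South Co. best-responds to each possible North Co. move:
- Uptown: South Co. compares 7, 10, 10, 9, 11 and picks Loc5; North Co. would get 10.
- Midtown: South Co. compares 3, 11, 1, 15, 12 and picks Loc4; North Co. would get 7.
- Downtown: South Co. compares 10, 4, 1, 7, 14 and picks Loc5; North Co. would get 7.
North Co.'s induced payoffs are 10, 7, 7, so North Co. commits to Uptown. Subgame-perfect outcome: (Uptown, Loc5) with payoffs (10, 11).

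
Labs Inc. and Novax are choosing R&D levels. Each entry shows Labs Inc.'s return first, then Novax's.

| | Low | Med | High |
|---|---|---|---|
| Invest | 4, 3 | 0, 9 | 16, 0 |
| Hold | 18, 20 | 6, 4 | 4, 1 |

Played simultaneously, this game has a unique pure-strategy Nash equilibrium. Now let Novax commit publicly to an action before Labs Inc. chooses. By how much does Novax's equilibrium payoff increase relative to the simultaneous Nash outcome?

0

Labs Inc. best-responds to each possible Novax move:
- Low: Labs Inc. compares 4, 18 and picks Hold; Novax would get 20.
- Med: Labs Inc. compares 0, 6 and picks Hold; Novax would get 4.
- High: Labs Inc. compares 16, 4 and picks Invest; Novax would get 0.
Maximizing over 20, 4, 0, Novax chooses Low. Subgame-perfect outcome: (Hold, Low) with payoffs (18, 20).
Now find the simultaneous Nash equilibrium.
Labs Inc.'s best replies: Low→Hold; Med→Hold; High→Invest.
Novax's best replies: Invest→Med; Hold→Low.
The unique mutual best reply is (Hold, Low), giving (18, 20).
Novax's commitment gain: 20 − 20 = 0.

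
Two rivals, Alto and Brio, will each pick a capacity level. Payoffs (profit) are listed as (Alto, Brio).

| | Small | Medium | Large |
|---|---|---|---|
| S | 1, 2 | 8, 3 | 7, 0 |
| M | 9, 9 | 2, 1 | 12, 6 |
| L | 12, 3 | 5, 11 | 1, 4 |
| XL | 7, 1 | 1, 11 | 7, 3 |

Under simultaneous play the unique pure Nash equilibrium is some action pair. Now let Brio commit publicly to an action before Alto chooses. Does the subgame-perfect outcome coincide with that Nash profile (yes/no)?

no

Solve by backward induction (Brio leads).
- Small → Alto plays L (best of 1, 9, 12, 7); Brio gets 3.
- Medium → Alto plays S (best of 8, 2, 5, 1); Brio gets 3.
- Large → Alto plays M (best of 7, 12, 1, 7); Brio gets 6.
Maximizing over 3, 3, 6, Brio chooses Large. Subgame-perfect outcome: (M, Large) with payoffs (12, 6).
For the simultaneous game, intersect best replies.
Alto's best replies: Small→L; Medium→S; Large→M.
Brio's best replies: S→Medium; M→Small; L→Medium; XL→Medium.
The unique mutual best reply is (S, Medium), giving (8, 3).
Sequential outcome (M, Large) differs from the Nash profile (S, Medium).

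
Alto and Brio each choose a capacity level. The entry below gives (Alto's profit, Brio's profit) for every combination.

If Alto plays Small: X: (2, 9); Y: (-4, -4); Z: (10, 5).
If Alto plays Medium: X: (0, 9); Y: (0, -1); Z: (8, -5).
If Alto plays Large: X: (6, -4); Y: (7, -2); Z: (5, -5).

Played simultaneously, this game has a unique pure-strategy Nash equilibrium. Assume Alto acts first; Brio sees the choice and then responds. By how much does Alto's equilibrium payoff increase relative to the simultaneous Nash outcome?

0

Brio best-responds to each possible Alto move:
- Small: Brio compares 9, -4, 5 and picks X; Alto would get 2.
- Medium: Brio compares 9, -1, -5 and picks X; Alto would get 0.
- Large: Brio compares -4, -2, -5 and picks Y; Alto would get 7.
Alto's induced payoffs are 2, 0, 7, so Alto commits to Large. Subgame-perfect outcome: (Large, Y) with payoffs (7, -2).
Now find the simultaneous Nash equilibrium.
Alto's best replies: X→Large; Y→Large; Z→Small.
Brio's best replies: Small→X; Medium→X; Large→Y.
The unique mutual best reply is (Large, Y), giving (7, -2).
Alto's commitment gain: 7 − 7 = 0.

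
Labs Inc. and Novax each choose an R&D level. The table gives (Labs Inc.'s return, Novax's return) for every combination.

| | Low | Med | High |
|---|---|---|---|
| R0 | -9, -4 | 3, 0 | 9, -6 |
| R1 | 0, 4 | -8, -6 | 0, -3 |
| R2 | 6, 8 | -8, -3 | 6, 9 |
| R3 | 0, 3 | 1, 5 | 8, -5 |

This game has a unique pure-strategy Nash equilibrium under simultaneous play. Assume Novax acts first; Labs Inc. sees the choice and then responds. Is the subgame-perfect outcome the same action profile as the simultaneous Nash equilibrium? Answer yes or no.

Work backward from Labs Inc.'s decision.
- Low: Labs Inc. compares -9, 0, 6, 0 and picks R2; Novax would get 8.
- Med: Labs Inc. compares 3, -8, -8, 1 and picks R0; Novax would get 0.
- High: Labs Inc. compares 9, 0, 6, 8 and picks R0; Novax would get -6.
Novax's induced payoffs are 8, 0, -6, so Novax commits to Low. Subgame-perfect outcome: (R2, Low) with payoffs (6, 8).
Under simultaneous play:
Labs Inc.'s best replies: Low→R2; Med→R0; High→R0.
Novax's best replies: R0→Med; R1→Low; R2→High; R3→Med.
The unique mutual best reply is (R0, Med), giving (3, 0).
Sequential outcome (R2, Low) differs from the Nash profile (R0, Med).

no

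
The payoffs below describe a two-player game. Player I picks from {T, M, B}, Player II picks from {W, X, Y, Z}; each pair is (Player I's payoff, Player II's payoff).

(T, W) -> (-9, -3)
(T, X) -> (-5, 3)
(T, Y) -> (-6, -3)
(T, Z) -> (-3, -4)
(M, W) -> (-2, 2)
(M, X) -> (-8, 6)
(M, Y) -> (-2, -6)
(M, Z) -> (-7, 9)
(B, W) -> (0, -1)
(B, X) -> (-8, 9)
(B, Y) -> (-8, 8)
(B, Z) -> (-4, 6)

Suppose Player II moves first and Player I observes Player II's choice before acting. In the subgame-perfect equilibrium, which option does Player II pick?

X

Work backward from Player I's decision.
- W: Player I compares -9, -2, 0 and picks B; Player II would get -1.
- X: Player I compares -5, -8, -8 and picks T; Player II would get 3.
- Y: Player I compares -6, -2, -8 and picks M; Player II would get -6.
- Z: Player I compares -3, -7, -4 and picks T; Player II would get -4.
Player II's induced payoffs are -1, 3, -6, -4, so Player II commits to X. Subgame-perfect outcome: (T, X) with payoffs (-5, 3).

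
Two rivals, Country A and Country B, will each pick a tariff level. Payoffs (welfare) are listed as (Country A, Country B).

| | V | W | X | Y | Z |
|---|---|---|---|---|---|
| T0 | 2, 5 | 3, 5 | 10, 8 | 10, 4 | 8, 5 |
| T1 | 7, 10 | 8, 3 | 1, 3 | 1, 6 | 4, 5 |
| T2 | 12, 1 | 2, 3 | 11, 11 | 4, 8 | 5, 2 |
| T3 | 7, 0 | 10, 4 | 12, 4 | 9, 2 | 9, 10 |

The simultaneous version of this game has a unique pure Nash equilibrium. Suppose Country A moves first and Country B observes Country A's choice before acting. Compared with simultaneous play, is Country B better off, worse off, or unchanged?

Solve by backward induction (Country A leads).
- T0: Country B compares 5, 5, 8, 4, 5 and picks X; Country A would get 10.
- T1: Country B compares 10, 3, 3, 6, 5 and picks V; Country A would get 7.
- T2: Country B compares 1, 3, 11, 8, 2 and picks X; Country A would get 11.
- T3: Country B compares 0, 4, 4, 2, 10 and picks Z; Country A would get 9.
Maximizing over 10, 7, 11, 9, Country A chooses T2. Subgame-perfect outcome: (T2, X) with payoffs (11, 11).
Now find the simultaneous Nash equilibrium.
Country A's best replies: V→T2; W→T3; X→T3; Y→T0; Z→T3.
Country B's best replies: T0→X; T1→V; T2→X; T3→Z.
The unique mutual best reply is (T3, Z), giving (9, 10).
Country B earns 11 sequentially versus 10 at the Nash outcome: better off.

better off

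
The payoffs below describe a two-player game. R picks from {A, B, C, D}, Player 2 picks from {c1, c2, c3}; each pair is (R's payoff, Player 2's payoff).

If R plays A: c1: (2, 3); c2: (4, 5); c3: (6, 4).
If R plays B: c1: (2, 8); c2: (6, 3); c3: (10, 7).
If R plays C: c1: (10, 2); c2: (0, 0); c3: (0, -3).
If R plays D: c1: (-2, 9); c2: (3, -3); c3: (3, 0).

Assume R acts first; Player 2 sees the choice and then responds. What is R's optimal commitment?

Backward induction with R moving first.
- A: BR = c2, leader payoff 4.
- B: BR = c1, leader payoff 2.
- C: BR = c1, leader payoff 10.
- D: BR = c1, leader payoff -2.
Maximizing over 4, 2, 10, -2, R chooses C. Subgame-perfect outcome: (C, c1) with payoffs (10, 2).

C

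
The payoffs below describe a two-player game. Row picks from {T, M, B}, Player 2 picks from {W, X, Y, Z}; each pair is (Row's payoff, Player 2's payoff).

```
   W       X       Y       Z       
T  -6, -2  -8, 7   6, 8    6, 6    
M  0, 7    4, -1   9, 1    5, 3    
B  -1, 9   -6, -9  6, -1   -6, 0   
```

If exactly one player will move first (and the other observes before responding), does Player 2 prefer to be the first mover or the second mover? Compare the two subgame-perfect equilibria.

If Row leads: Player 2's best replies are T→Y, M→W, B→W; Row's induced payoffs 6, 0, -1; outcome (T, Y), payoffs (6, 8).
If Player 2 leads: Row's best replies are W→M, X→M, Y→M, Z→T; Player 2's induced payoffs 7, -1, 1, 6; outcome (M, W), payoffs (0, 7).
Player 2 gets 7 moving first and 8 moving second, so Player 2 prefers to move second.

second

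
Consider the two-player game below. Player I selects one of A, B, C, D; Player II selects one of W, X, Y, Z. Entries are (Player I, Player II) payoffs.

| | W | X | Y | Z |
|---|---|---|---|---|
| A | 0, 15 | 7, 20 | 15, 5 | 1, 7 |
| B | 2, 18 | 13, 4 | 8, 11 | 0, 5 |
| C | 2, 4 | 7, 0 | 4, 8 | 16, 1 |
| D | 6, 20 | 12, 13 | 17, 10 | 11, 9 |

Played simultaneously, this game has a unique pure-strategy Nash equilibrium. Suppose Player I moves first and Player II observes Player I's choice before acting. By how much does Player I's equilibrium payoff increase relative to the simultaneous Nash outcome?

Solve by backward induction (Player I leads).
- A: Player II compares 15, 20, 5, 7 and picks X; Player I would get 7.
- B: Player II compares 18, 4, 11, 5 and picks W; Player I would get 2.
- C: Player II compares 4, 0, 8, 1 and picks Y; Player I would get 4.
- D: Player II compares 20, 13, 10, 9 and picks W; Player I would get 6.
Player I's induced payoffs are 7, 2, 4, 6, so Player I commits to A. Subgame-perfect outcome: (A, X) with payoffs (7, 20).
Under simultaneous play:
Player I's best replies: W→D; X→B; Y→D; Z→C.
Player II's best replies: A→X; B→W; C→Y; D→W.
Only (D, W) has each player best-responding; Nash payoffs (6, 20).
Player I's commitment gain: 7 − 6 = 1.

1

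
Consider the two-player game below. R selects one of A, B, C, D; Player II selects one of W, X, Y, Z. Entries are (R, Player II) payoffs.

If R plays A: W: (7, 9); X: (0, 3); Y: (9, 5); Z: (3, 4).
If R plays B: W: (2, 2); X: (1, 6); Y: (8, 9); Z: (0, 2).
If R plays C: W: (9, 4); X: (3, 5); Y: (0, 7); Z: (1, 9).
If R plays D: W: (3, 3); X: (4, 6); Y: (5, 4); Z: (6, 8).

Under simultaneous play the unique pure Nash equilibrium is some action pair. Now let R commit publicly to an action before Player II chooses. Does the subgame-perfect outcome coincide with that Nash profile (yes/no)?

Backward induction with R moving first.
- A: BR = W, leader payoff 7.
- B: BR = Y, leader payoff 8.
- C: BR = Z, leader payoff 1.
- D: BR = Z, leader payoff 6.
Among 7, 8, 1, 6, the best is 8 at B. Subgame-perfect outcome: (B, Y) with payoffs (8, 9).
Now find the simultaneous Nash equilibrium.
R's best replies: W→C; X→D; Y→A; Z→D.
Player II's best replies: A→W; B→Y; C→Z; D→Z.
The unique mutual best reply is (D, Z), giving (6, 8).
Sequential outcome (B, Y) differs from the Nash profile (D, Z).

no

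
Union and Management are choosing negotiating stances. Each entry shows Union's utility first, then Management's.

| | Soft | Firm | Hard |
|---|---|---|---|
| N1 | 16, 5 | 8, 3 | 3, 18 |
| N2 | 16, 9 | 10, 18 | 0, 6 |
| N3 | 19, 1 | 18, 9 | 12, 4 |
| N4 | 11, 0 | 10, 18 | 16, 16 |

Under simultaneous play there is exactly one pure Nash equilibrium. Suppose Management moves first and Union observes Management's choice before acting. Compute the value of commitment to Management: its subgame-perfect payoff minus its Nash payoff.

7

Backward induction with Management moving first.
- Soft → Union plays N3 (best of 16, 16, 19, 11); Management gets 1.
- Firm → Union plays N3 (best of 8, 10, 18, 10); Management gets 9.
- Hard → Union plays N4 (best of 3, 0, 12, 16); Management gets 16.
Among 1, 9, 16, the best is 16 at Hard. Subgame-perfect outcome: (N4, Hard) with payoffs (16, 16).
For the simultaneous game, intersect best replies.
Union's best replies: Soft→N3; Firm→N3; Hard→N4.
Management's best replies: N1→Hard; N2→Firm; N3→Firm; N4→Firm.
Only (N3, Firm) has each player best-responding; Nash payoffs (18, 9).
Management's commitment gain: 16 − 9 = 7.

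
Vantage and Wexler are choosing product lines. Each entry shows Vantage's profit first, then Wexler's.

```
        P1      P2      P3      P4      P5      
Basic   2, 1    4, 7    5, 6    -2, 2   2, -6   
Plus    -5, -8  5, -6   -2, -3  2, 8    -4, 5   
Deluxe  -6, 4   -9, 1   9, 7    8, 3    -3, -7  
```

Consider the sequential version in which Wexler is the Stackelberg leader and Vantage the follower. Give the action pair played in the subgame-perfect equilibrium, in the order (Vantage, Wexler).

Backward induction with Wexler moving first.
- P1 → Vantage plays Basic (best of 2, -5, -6); Wexler gets 1.
- P2 → Vantage plays Plus (best of 4, 5, -9); Wexler gets -6.
- P3 → Vantage plays Deluxe (best of 5, -2, 9); Wexler gets 7.
- P4 → Vantage plays Deluxe (best of -2, 2, 8); Wexler gets 3.
- P5 → Vantage plays Basic (best of 2, -4, -3); Wexler gets -6.
Among 1, -6, 7, 3, -6, the best is 7 at P3. Subgame-perfect outcome: (Deluxe, P3) with payoffs (9, 7).

(Deluxe, P3)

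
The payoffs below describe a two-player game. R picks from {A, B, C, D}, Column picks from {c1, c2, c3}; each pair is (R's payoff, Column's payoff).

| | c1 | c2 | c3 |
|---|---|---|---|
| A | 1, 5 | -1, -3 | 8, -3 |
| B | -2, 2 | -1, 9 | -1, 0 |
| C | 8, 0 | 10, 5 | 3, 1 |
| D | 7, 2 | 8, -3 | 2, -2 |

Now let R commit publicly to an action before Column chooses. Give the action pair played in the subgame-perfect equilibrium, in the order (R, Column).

Work backward from Column's decision.
- A: Column compares 5, -3, -3 and picks c1; R would get 1.
- B: Column compares 2, 9, 0 and picks c2; R would get -1.
- C: Column compares 0, 5, 1 and picks c2; R would get 10.
- D: Column compares 2, -3, -2 and picks c1; R would get 7.
Maximizing over 1, -1, 10, 7, R chooses C. Subgame-perfect outcome: (C, c2) with payoffs (10, 5).

(C, c2)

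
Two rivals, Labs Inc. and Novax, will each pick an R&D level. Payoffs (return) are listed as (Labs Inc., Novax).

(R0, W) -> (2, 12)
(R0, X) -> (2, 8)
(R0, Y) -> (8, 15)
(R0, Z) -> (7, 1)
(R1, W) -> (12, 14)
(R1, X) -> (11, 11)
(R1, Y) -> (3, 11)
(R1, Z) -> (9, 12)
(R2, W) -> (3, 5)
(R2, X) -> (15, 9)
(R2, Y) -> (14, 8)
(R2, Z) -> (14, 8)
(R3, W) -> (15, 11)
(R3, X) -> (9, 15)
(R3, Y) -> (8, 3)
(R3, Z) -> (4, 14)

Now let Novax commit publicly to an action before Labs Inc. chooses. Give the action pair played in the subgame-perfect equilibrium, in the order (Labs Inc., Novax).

Solve by backward induction (Novax leads).
- W: Labs Inc. compares 2, 12, 3, 15 and picks R3; Novax would get 11.
- X: Labs Inc. compares 2, 11, 15, 9 and picks R2; Novax would get 9.
- Y: Labs Inc. compares 8, 3, 14, 8 and picks R2; Novax would get 8.
- Z: Labs Inc. compares 7, 9, 14, 4 and picks R2; Novax would get 8.
Novax's induced payoffs are 11, 9, 8, 8, so Novax commits to W. Subgame-perfect outcome: (R3, W) with payoffs (15, 11).

(R3, W)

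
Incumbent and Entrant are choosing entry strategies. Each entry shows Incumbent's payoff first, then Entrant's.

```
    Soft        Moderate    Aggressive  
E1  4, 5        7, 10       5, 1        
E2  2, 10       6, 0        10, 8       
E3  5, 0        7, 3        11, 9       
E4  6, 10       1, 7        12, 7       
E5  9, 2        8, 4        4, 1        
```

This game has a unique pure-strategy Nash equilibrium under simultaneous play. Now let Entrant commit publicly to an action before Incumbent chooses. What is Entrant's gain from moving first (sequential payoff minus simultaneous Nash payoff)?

Incumbent best-responds to each possible Entrant move:
- Soft: Incumbent compares 4, 2, 5, 6, 9 and picks E5; Entrant would get 2.
- Moderate: Incumbent compares 7, 6, 7, 1, 8 and picks E5; Entrant would get 4.
- Aggressive: Incumbent compares 5, 10, 11, 12, 4 and picks E4; Entrant would get 7.
Entrant's induced payoffs are 2, 4, 7, so Entrant commits to Aggressive. Subgame-perfect outcome: (E4, Aggressive) with payoffs (12, 7).
Under simultaneous play:
Incumbent's best replies: Soft→E5; Moderate→E5; Aggressive→E4.
Entrant's best replies: E1→Moderate; E2→Soft; E3→Aggressive; E4→Soft; E5→Moderate.
The unique mutual best reply is (E5, Moderate), giving (8, 4).
Entrant's commitment gain: 7 − 4 = 3.

3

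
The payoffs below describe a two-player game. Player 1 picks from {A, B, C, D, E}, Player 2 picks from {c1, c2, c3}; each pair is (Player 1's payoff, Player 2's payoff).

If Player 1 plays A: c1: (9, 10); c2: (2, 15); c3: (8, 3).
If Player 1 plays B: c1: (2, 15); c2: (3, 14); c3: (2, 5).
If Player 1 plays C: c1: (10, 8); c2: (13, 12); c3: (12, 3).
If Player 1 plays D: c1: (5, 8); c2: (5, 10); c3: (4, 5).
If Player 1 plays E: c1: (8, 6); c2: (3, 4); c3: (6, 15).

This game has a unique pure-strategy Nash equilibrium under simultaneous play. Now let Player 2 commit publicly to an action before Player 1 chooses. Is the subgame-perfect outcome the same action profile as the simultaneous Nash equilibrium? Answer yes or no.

yes

Work backward from Player 1's decision.
- c1: BR = C, leader payoff 8.
- c2: BR = C, leader payoff 12.
- c3: BR = C, leader payoff 3.
Player 2's induced payoffs are 8, 12, 3, so Player 2 commits to c2. Subgame-perfect outcome: (C, c2) with payoffs (13, 12).
For the simultaneous game, intersect best replies.
Player 1's best replies: c1→C; c2→C; c3→C.
Player 2's best replies: A→c2; B→c1; C→c2; D→c2; E→c3.
Only (C, c2) has each player best-responding; Nash payoffs (13, 12).
Sequential outcome (C, c2) coincides with the Nash profile (C, c2).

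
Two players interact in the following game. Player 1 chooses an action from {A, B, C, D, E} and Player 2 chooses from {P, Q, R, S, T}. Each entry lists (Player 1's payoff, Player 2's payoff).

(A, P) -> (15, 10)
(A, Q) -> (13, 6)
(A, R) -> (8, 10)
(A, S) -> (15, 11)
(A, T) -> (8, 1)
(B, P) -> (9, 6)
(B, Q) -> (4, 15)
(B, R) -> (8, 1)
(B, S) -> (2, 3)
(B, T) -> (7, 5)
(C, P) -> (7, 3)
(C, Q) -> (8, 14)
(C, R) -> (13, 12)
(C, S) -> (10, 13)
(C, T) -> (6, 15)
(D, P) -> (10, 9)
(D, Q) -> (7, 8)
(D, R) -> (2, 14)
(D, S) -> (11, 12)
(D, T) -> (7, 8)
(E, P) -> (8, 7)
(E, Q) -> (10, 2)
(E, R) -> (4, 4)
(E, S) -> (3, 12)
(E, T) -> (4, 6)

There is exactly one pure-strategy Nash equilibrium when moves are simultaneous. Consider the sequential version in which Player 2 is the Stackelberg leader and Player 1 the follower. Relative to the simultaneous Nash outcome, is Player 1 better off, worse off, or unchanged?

worse off

Work backward from Player 1's decision.
- P → Player 1 plays A (best of 15, 9, 7, 10, 8); Player 2 gets 10.
- Q → Player 1 plays A (best of 13, 4, 8, 7, 10); Player 2 gets 6.
- R → Player 1 plays C (best of 8, 8, 13, 2, 4); Player 2 gets 12.
- S → Player 1 plays A (best of 15, 2, 10, 11, 3); Player 2 gets 11.
- T → Player 1 plays A (best of 8, 7, 6, 7, 4); Player 2 gets 1.
Among 10, 6, 12, 11, 1, the best is 12 at R. Subgame-perfect outcome: (C, R) with payoffs (13, 12).
For the simultaneous game, intersect best replies.
Player 1's best replies: P→A; Q→A; R→C; S→A; T→A.
Player 2's best replies: A→S; B→Q; C→T; D→R; E→S.
Only (A, S) has each player best-responding; Nash payoffs (15, 11).
Player 1 earns 13 sequentially versus 15 at the Nash outcome: worse off.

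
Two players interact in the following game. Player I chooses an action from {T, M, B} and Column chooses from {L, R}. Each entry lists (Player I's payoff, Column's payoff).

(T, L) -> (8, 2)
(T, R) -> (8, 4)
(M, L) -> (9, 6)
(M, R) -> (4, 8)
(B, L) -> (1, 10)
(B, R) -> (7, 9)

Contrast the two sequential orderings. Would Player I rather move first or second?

If Player I leads: Column's best replies are T→R, M→R, B→L; Player I's induced payoffs 8, 4, 1; outcome (T, R), payoffs (8, 4).
If Column leads: Player I's best replies are L→M, R→T; Column's induced payoffs 6, 4; outcome (M, L), payoffs (9, 6).
Player I gets 8 moving first and 9 moving second, so Player I prefers to move second.

second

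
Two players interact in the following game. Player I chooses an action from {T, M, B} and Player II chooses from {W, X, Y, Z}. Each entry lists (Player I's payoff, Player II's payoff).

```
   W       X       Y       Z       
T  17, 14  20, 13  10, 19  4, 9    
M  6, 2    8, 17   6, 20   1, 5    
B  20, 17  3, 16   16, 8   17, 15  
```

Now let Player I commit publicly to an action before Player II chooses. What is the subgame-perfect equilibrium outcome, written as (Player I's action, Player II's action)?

Player II best-responds to each possible Player I move:
- T → Player II plays Y (best of 14, 13, 19, 9); Player I gets 10.
- M → Player II plays Y (best of 2, 17, 20, 5); Player I gets 6.
- B → Player II plays W (best of 17, 16, 8, 15); Player I gets 20.
Maximizing over 10, 6, 20, Player I chooses B. Subgame-perfect outcome: (B, W) with payoffs (20, 17).

(B, W)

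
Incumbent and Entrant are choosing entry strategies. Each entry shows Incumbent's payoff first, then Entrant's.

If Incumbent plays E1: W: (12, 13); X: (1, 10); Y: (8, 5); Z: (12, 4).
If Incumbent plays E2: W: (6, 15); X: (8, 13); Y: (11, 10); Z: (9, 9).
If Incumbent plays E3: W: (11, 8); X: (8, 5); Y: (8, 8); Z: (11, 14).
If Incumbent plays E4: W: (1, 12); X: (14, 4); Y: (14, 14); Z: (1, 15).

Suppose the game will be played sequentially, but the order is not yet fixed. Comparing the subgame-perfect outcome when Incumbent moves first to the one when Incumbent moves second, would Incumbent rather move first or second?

second

If Incumbent leads: Entrant's best replies are E1→W, E2→W, E3→Z, E4→Z; Incumbent's induced payoffs 12, 6, 11, 1; outcome (E1, W), payoffs (12, 13).
If Entrant leads: Incumbent's best replies are W→E1, X→E4, Y→E4, Z→E1; Entrant's induced payoffs 13, 4, 14, 4; outcome (E4, Y), payoffs (14, 14).
Incumbent gets 12 moving first and 14 moving second, so Incumbent prefers to move second.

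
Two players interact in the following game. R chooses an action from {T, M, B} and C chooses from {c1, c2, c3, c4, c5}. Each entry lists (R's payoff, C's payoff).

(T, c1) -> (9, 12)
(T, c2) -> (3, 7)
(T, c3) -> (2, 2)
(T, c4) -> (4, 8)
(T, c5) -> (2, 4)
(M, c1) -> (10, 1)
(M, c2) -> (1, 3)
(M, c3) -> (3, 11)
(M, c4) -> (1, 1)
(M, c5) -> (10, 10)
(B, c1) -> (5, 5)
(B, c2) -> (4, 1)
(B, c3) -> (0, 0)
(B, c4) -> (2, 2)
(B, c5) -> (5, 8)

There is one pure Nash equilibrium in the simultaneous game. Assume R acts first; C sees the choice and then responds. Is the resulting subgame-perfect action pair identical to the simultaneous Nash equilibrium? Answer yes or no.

C best-responds to each possible R move:
- T → C plays c1 (best of 12, 7, 2, 8, 4); R gets 9.
- M → C plays c3 (best of 1, 3, 11, 1, 10); R gets 3.
- B → C plays c5 (best of 5, 1, 0, 2, 8); R gets 5.
R's induced payoffs are 9, 3, 5, so R commits to T. Subgame-perfect outcome: (T, c1) with payoffs (9, 12).
For the simultaneous game, intersect best replies.
R's best replies: c1→M; c2→B; c3→M; c4→T; c5→M.
C's best replies: T→c1; M→c3; B→c5.
The unique mutual best reply is (M, c3), giving (3, 11).
Sequential outcome (T, c1) differs from the Nash profile (M, c3).

no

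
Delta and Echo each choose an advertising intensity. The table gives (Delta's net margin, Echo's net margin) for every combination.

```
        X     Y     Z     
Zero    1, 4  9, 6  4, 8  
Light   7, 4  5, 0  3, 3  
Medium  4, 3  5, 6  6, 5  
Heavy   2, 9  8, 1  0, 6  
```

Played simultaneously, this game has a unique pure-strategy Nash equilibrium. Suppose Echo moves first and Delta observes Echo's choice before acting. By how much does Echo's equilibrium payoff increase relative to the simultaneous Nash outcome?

2

Delta best-responds to each possible Echo move:
- X: BR = Light, leader payoff 4.
- Y: BR = Zero, leader payoff 6.
- Z: BR = Medium, leader payoff 5.
Among 4, 6, 5, the best is 6 at Y. Subgame-perfect outcome: (Zero, Y) with payoffs (9, 6).
Now find the simultaneous Nash equilibrium.
Delta's best replies: X→Light; Y→Zero; Z→Medium.
Echo's best replies: Zero→Z; Light→X; Medium→Y; Heavy→X.
Only (Light, X) has each player best-responding; Nash payoffs (7, 4).
Echo's commitment gain: 6 − 4 = 2.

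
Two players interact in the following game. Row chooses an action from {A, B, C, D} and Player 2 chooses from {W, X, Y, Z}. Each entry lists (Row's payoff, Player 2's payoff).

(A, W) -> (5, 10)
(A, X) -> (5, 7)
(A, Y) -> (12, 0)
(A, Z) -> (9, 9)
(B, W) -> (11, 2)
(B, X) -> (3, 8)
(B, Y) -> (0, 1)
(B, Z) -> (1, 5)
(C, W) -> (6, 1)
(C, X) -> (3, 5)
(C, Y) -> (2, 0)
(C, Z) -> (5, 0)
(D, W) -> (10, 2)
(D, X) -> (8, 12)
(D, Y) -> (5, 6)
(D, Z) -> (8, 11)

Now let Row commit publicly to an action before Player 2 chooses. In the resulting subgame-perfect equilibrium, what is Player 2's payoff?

Work backward from Player 2's decision.
- A → Player 2 plays W (best of 10, 7, 0, 9); Row gets 5.
- B → Player 2 plays X (best of 2, 8, 1, 5); Row gets 3.
- C → Player 2 plays X (best of 1, 5, 0, 0); Row gets 3.
- D → Player 2 plays X (best of 2, 12, 6, 11); Row gets 8.
Maximizing over 5, 3, 3, 8, Row chooses D. Subgame-perfect outcome: (D, X) with payoffs (8, 12).

12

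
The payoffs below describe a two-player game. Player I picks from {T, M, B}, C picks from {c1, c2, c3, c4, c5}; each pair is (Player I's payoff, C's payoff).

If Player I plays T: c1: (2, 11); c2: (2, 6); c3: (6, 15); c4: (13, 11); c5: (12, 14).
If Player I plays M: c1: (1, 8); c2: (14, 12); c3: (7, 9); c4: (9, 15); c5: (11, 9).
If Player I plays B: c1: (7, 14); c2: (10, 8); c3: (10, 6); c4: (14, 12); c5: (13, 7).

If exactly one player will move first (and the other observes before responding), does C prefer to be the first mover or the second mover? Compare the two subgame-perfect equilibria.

If Player I leads: C's best replies are T→c3, M→c4, B→c1; Player I's induced payoffs 6, 9, 7; outcome (M, c4), payoffs (9, 15).
If C leads: Player I's best replies are c1→B, c2→M, c3→B, c4→B, c5→B; C's induced payoffs 14, 12, 6, 12, 7; outcome (B, c1), payoffs (7, 14).
C gets 14 moving first and 15 moving second, so C prefers to move second.

second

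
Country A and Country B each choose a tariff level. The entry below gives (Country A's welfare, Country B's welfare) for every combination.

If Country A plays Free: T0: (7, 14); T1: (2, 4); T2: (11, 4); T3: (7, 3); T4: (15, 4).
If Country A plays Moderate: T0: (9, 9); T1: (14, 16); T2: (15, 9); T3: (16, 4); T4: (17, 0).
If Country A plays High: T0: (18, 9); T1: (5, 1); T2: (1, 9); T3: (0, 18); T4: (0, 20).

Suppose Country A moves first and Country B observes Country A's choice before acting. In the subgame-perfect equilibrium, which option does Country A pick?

Country B best-responds to each possible Country A move:
- Free → Country B plays T0 (best of 14, 4, 4, 3, 4); Country A gets 7.
- Moderate → Country B plays T1 (best of 9, 16, 9, 4, 0); Country A gets 14.
- High → Country B plays T4 (best of 9, 1, 9, 18, 20); Country A gets 0.
Maximizing over 7, 14, 0, Country A chooses Moderate. Subgame-perfect outcome: (Moderate, T1) with payoffs (14, 16).

Moderate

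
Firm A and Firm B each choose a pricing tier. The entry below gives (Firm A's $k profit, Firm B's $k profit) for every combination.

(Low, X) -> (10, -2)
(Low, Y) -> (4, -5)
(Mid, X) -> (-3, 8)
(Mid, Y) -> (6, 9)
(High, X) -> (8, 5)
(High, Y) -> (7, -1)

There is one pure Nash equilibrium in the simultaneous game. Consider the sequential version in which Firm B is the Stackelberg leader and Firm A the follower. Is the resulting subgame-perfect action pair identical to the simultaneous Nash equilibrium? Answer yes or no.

Firm A best-responds to each possible Firm B move:
- X: Firm A compares 10, -3, 8 and picks Low; Firm B would get -2.
- Y: Firm A compares 4, 6, 7 and picks High; Firm B would get -1.
Firm B's induced payoffs are -2, -1, so Firm B commits to Y. Subgame-perfect outcome: (High, Y) with payoffs (7, -1).
For the simultaneous game, intersect best replies.
Firm A's best replies: X→Low; Y→High.
Firm B's best replies: Low→X; Mid→Y; High→X.
The unique mutual best reply is (Low, X), giving (10, -2).
Sequential outcome (High, Y) differs from the Nash profile (Low, X).

no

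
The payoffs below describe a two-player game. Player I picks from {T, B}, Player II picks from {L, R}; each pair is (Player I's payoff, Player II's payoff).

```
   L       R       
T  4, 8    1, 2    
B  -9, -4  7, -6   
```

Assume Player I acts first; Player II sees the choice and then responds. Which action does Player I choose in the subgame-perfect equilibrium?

T

Work backward from Player II's decision.
- T → Player II plays L (best of 8, 2); Player I gets 4.
- B → Player II plays L (best of -4, -6); Player I gets -9.
Among 4, -9, the best is 4 at T. Subgame-perfect outcome: (T, L) with payoffs (4, 8).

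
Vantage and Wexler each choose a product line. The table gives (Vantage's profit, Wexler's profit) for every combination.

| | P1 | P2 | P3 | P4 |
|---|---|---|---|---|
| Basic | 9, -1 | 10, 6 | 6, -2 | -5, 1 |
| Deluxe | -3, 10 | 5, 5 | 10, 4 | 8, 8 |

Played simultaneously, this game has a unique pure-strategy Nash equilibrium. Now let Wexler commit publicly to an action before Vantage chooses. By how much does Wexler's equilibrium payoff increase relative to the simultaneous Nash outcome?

Work backward from Vantage's decision.
- P1: BR = Basic, leader payoff -1.
- P2: BR = Basic, leader payoff 6.
- P3: BR = Deluxe, leader payoff 4.
- P4: BR = Deluxe, leader payoff 8.
Maximizing over -1, 6, 4, 8, Wexler chooses P4. Subgame-perfect outcome: (Deluxe, P4) with payoffs (8, 8).
For the simultaneous game, intersect best replies.
Vantage's best replies: P1→Basic; P2→Basic; P3→Deluxe; P4→Deluxe.
Wexler's best replies: Basic→P2; Deluxe→P1.
Only (Basic, P2) has each player best-responding; Nash payoffs (10, 6).
Wexler's commitment gain: 8 − 6 = 2.

2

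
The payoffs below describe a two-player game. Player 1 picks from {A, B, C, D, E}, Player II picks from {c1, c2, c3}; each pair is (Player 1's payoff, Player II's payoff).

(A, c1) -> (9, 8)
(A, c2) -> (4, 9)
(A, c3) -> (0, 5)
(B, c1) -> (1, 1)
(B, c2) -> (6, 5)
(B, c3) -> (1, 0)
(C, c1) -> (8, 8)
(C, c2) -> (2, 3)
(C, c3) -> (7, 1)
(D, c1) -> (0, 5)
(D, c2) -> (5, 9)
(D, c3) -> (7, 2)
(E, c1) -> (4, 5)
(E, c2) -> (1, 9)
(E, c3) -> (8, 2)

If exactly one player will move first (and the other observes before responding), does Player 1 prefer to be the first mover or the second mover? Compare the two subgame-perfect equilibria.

If Player 1 leads: Player II's best replies are A→c2, B→c2, C→c1, D→c2, E→c2; Player 1's induced payoffs 4, 6, 8, 5, 1; outcome (C, c1), payoffs (8, 8).
If Player II leads: Player 1's best replies are c1→A, c2→B, c3→E; Player II's induced payoffs 8, 5, 2; outcome (A, c1), payoffs (9, 8).
Player 1 gets 8 moving first and 9 moving second, so Player 1 prefers to move second.

second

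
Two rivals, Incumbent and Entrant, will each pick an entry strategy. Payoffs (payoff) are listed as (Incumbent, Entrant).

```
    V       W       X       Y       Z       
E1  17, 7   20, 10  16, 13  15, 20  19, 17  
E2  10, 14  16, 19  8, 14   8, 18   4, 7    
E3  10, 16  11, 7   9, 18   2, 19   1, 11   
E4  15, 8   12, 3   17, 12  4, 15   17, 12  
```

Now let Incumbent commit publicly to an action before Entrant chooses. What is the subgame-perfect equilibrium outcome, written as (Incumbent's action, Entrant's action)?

(E2, W)

Backward induction with Incumbent moving first.
- E1: BR = Y, leader payoff 15.
- E2: BR = W, leader payoff 16.
- E3: BR = Y, leader payoff 2.
- E4: BR = Y, leader payoff 4.
Maximizing over 15, 16, 2, 4, Incumbent chooses E2. Subgame-perfect outcome: (E2, W) with payoffs (16, 19).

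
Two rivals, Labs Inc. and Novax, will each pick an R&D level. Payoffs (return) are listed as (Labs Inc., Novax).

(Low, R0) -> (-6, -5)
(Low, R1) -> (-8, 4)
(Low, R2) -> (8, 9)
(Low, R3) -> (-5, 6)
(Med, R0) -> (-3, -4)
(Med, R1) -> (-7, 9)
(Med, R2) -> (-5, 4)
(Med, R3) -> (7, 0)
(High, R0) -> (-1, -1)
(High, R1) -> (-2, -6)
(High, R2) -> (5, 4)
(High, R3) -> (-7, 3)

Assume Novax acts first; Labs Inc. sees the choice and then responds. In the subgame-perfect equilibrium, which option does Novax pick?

R2

Backward induction with Novax moving first.
- R0: BR = High, leader payoff -1.
- R1: BR = High, leader payoff -6.
- R2: BR = Low, leader payoff 9.
- R3: BR = Med, leader payoff 0.
Among -1, -6, 9, 0, the best is 9 at R2. Subgame-perfect outcome: (Low, R2) with payoffs (8, 9).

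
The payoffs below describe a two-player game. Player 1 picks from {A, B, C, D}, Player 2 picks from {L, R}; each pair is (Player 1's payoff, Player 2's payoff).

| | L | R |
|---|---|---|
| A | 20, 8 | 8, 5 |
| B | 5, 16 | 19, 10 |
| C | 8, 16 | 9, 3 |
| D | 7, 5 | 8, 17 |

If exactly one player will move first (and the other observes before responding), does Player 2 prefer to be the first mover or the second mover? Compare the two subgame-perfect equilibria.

first

If Player 1 leads: Player 2's best replies are A→L, B→L, C→L, D→R; Player 1's induced payoffs 20, 5, 8, 8; outcome (A, L), payoffs (20, 8).
If Player 2 leads: Player 1's best replies are L→A, R→B; Player 2's induced payoffs 8, 10; outcome (B, R), payoffs (19, 10).
Player 2 gets 10 moving first and 8 moving second, so Player 2 prefers to move first.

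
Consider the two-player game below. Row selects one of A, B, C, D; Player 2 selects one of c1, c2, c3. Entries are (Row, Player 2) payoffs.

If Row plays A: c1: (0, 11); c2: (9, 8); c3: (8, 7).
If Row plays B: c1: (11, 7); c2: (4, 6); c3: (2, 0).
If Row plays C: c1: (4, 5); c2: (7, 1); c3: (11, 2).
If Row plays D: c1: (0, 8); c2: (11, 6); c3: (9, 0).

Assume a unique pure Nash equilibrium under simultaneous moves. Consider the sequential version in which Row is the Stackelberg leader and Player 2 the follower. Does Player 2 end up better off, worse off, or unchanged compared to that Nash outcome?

Work backward from Player 2's decision.
- A: Player 2 compares 11, 8, 7 and picks c1; Row would get 0.
- B: Player 2 compares 7, 6, 0 and picks c1; Row would get 11.
- C: Player 2 compares 5, 1, 2 and picks c1; Row would get 4.
- D: Player 2 compares 8, 6, 0 and picks c1; Row would get 0.
Row's induced payoffs are 0, 11, 4, 0, so Row commits to B. Subgame-perfect outcome: (B, c1) with payoffs (11, 7).
For the simultaneous game, intersect best replies.
Row's best replies: c1→B; c2→D; c3→C.
Player 2's best replies: A→c1; B→c1; C→c1; D→c1.
The unique mutual best reply is (B, c1), giving (11, 7).
Player 2 earns 7 sequentially versus 7 at the Nash outcome: unchanged.

unchanged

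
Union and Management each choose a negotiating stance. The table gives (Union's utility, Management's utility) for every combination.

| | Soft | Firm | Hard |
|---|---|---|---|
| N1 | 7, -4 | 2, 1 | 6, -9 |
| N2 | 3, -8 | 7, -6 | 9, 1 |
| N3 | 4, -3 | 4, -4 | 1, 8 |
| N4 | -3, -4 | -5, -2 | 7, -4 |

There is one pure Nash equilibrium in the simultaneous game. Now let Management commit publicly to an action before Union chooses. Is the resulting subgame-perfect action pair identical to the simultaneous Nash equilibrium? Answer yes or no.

Work backward from Union's decision.
- Soft: BR = N1, leader payoff -4.
- Firm: BR = N2, leader payoff -6.
- Hard: BR = N2, leader payoff 1.
Maximizing over -4, -6, 1, Management chooses Hard. Subgame-perfect outcome: (N2, Hard) with payoffs (9, 1).
For the simultaneous game, intersect best replies.
Union's best replies: Soft→N1; Firm→N2; Hard→N2.
Management's best replies: N1→Firm; N2→Hard; N3→Hard; N4→Firm.
Only (N2, Hard) has each player best-responding; Nash payoffs (9, 1).
Sequential outcome (N2, Hard) coincides with the Nash profile (N2, Hard).

yes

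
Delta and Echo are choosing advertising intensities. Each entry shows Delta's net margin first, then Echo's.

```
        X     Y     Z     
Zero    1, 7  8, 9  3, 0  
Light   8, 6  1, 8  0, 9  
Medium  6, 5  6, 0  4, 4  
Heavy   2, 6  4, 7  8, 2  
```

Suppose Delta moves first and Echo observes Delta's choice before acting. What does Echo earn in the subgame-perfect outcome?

9

Echo best-responds to each possible Delta move:
- Zero: BR = Y, leader payoff 8.
- Light: BR = Z, leader payoff 0.
- Medium: BR = X, leader payoff 6.
- Heavy: BR = Y, leader payoff 4.
Maximizing over 8, 0, 6, 4, Delta chooses Zero. Subgame-perfect outcome: (Zero, Y) with payoffs (8, 9).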